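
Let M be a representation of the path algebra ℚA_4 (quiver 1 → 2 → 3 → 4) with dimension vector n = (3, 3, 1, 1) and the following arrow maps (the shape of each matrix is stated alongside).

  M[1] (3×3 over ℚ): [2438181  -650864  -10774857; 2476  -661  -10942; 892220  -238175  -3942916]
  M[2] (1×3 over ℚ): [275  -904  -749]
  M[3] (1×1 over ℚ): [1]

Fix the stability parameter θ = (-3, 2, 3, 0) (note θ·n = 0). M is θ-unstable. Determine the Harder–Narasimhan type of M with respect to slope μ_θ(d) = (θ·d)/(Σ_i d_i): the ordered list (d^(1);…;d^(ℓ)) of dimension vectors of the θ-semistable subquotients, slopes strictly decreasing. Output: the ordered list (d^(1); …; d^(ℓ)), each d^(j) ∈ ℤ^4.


Barcode: M ≅ I[1,2]^2, I[1,4]. HN layers by μ_θ (3 steps, strictly decreasing):
  μ^(1)=2; μ^(2)=5/3; μ^(3)=-3

((0, 2, 0, 0); (0, 1, 1, 1); (3, 0, 0, 0))


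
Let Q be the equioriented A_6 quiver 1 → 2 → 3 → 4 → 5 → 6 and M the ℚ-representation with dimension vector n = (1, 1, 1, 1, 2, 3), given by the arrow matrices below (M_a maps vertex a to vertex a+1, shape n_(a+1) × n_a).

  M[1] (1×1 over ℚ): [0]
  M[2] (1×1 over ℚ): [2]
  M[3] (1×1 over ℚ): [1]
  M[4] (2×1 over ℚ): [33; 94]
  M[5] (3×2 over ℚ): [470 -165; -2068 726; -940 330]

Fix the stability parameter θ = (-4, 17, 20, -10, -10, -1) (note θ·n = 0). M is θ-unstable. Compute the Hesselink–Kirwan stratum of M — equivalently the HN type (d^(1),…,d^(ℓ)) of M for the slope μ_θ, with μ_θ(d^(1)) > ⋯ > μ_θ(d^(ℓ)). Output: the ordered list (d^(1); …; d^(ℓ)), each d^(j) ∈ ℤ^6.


Interval decomposition of M: I[1,1], I[2,5], I[5,6], I[6,6]^2.
HN type (ℓ=4): μ^(1)=17/4; μ^(2)=-1; μ^(3)=-4; μ^(4)=-10

((0, 1, 1, 1, 1, 0); (0, 0, 0, 0, 0, 3); (1, 0, 0, 0, 0, 0); (0, 0, 0, 0, 1, 0))


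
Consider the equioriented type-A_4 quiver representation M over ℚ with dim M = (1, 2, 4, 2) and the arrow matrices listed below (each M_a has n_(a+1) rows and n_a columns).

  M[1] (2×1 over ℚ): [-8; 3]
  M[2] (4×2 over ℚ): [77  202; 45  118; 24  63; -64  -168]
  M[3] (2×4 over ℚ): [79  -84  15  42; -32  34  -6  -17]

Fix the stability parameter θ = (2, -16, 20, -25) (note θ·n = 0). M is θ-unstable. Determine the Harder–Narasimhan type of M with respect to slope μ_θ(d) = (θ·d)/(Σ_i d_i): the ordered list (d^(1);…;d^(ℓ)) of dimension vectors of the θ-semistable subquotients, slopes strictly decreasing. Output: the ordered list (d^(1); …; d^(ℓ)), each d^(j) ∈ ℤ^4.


Barcode: M ≅ I[1,4], I[2,3], I[3,3], I[3,4]. HN layers by μ_θ (4 steps, strictly decreasing):
  μ^(1)=20; μ^(2)=-5/2; μ^(3)=-7; μ^(4)=-16

((0, 0, 2, 0); (0, 0, 2, 2); (1, 1, 0, 0); (0, 1, 0, 0))


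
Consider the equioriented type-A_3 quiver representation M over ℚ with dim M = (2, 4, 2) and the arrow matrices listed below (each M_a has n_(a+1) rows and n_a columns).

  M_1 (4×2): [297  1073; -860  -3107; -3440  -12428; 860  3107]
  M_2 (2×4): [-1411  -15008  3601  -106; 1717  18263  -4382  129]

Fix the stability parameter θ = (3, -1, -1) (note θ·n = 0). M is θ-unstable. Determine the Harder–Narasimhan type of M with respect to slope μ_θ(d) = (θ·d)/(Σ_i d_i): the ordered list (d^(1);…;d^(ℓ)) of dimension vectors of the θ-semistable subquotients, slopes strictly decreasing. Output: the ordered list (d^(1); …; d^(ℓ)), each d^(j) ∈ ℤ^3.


Barcode: M ≅ I[1,2], I[1,3], I[2,2], I[2,3]. HN layers by μ_θ (3 steps, strictly decreasing):
  μ^(1)=1; μ^(2)=1/3; μ^(3)=-1

((1, 1, 0); (1, 1, 1); (0, 2, 1))


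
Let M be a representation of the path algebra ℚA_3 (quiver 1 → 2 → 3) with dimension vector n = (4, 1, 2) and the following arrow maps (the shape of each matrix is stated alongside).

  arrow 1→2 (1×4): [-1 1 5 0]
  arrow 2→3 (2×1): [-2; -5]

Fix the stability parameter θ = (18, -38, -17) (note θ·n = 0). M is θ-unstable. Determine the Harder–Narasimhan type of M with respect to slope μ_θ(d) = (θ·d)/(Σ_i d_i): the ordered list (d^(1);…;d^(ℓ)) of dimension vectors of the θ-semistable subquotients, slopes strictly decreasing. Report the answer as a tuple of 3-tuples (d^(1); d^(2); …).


Via rank(M_{q-1}∘⋯∘M_p): M ≅ I[1,1]^3, I[1,3], I[3,3].
μ_θ-semistable layers: μ^(1)=18; μ^(2)=-37/3; μ^(3)=-17

((3, 0, 0); (1, 1, 1); (0, 0, 1))


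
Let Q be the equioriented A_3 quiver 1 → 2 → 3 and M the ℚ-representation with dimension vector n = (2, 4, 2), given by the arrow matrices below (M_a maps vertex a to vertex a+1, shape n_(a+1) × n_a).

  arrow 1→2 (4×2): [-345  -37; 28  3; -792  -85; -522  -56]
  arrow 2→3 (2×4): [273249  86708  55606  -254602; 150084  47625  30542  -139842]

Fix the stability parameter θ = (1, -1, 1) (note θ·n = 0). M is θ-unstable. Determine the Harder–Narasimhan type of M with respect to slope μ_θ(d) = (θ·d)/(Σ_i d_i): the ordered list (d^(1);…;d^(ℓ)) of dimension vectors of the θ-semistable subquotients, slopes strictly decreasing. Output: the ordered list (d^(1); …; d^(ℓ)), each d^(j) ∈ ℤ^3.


Via rank(M_{q-1}∘⋯∘M_p): M ≅ I[1,3]^2, I[2,2]^2.
μ_θ-semistable layers: μ^(1)=1; μ^(2)=0; μ^(3)=-1

((0, 0, 2); (2, 2, 0); (0, 2, 0))


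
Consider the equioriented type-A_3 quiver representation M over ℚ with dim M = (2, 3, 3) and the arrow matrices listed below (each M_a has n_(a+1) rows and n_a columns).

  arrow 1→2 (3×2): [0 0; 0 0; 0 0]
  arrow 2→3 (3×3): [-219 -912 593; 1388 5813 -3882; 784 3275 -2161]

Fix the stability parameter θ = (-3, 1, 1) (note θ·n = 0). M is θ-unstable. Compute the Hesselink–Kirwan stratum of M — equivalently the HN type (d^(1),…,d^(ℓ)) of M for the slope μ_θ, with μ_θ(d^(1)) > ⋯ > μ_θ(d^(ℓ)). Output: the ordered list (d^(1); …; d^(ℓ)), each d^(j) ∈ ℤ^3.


Interval decomposition of M: I[1,1]^2, I[2,3]^3.
HN type (ℓ=2): μ^(1)=1; μ^(2)=-3

((0, 3, 3); (2, 0, 0))


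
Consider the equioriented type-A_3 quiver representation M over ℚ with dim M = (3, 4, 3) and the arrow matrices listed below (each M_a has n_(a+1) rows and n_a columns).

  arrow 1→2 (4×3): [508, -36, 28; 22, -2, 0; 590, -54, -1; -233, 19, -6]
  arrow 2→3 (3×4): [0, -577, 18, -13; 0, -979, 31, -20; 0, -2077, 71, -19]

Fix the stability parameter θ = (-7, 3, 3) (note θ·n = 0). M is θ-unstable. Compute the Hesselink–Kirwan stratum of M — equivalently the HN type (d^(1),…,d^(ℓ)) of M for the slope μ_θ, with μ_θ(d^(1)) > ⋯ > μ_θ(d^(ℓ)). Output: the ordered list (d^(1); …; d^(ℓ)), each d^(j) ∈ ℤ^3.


Barcode: M ≅ I[1,1], I[1,3]^2, I[2,2], I[2,3]. HN layers by μ_θ (2 steps, strictly decreasing):
  μ^(1)=3; μ^(2)=-7

((0, 4, 3); (3, 0, 0))


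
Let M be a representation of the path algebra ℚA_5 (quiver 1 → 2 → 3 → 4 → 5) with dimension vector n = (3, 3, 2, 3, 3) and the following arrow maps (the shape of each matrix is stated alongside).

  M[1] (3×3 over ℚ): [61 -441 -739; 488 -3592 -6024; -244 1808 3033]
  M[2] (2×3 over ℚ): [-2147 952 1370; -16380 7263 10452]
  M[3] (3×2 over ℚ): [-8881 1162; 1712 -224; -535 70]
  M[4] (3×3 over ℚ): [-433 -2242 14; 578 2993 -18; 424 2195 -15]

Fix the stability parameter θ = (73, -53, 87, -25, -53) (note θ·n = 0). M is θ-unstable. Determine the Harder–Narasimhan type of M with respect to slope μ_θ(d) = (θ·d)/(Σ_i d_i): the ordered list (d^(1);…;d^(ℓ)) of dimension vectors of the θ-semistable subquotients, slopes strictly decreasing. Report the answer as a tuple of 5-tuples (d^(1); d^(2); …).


Via rank(M_{q-1}∘⋯∘M_p): M ≅ I[1,1], I[1,3], I[1,5], I[2,2], I[4,5]^2.
μ_θ-semistable layers: μ^(1)=87; μ^(2)=73; μ^(3)=10; μ^(4)=29/5; μ^(5)=-39; μ^(6)=-53

((0, 0, 1, 0, 0); (1, 0, 0, 0, 0); (1, 1, 0, 0, 0); (1, 1, 1, 1, 1); (0, 0, 0, 2, 2); (0, 1, 0, 0, 0))


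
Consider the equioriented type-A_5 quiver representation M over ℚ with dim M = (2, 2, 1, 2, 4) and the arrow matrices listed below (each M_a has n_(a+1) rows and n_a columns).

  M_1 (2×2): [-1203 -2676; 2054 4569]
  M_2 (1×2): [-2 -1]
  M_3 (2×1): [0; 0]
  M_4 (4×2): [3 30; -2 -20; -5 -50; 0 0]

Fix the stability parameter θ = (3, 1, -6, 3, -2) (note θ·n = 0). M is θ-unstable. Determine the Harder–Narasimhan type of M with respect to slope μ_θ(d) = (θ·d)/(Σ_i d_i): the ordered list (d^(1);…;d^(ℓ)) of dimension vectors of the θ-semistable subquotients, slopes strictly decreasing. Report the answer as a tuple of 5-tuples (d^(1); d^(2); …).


Interval decomposition of M: I[1,2], I[1,3], I[4,4], I[4,5], I[5,5]^3.
HN type (ℓ=5): μ^(1)=3; μ^(2)=2; μ^(3)=1/2; μ^(4)=-2/3; μ^(5)=-2

((0, 0, 0, 1, 0); (1, 1, 0, 0, 0); (0, 0, 0, 1, 1); (1, 1, 1, 0, 0); (0, 0, 0, 0, 3))


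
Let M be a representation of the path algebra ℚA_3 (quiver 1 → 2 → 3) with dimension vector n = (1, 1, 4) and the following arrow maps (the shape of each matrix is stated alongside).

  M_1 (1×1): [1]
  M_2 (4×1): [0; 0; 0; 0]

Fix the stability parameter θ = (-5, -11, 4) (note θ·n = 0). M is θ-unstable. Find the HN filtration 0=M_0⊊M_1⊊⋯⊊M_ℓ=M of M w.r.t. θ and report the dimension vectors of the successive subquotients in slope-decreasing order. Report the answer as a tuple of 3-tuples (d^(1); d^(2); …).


Interval decomposition of M: I[1,2], I[3,3]^4.
HN type (ℓ=2): μ^(1)=4; μ^(2)=-8

((0, 0, 4); (1, 1, 0))


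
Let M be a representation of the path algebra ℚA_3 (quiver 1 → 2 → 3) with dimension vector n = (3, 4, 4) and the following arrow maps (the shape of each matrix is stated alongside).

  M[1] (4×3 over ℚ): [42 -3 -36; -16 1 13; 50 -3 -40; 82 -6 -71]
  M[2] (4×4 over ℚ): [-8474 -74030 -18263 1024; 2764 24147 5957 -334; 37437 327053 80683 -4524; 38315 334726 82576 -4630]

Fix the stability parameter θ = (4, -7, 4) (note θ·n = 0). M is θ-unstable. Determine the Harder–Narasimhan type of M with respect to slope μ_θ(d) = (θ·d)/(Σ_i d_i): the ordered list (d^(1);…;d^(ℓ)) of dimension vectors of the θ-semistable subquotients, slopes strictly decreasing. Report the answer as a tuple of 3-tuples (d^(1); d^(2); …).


Barcode: M ≅ I[1,1], I[1,3]^2, I[2,3]^2. HN layers by μ_θ (3 steps, strictly decreasing):
  μ^(1)=4; μ^(2)=-3/2; μ^(3)=-7

((1, 0, 4); (2, 2, 0); (0, 2, 0))


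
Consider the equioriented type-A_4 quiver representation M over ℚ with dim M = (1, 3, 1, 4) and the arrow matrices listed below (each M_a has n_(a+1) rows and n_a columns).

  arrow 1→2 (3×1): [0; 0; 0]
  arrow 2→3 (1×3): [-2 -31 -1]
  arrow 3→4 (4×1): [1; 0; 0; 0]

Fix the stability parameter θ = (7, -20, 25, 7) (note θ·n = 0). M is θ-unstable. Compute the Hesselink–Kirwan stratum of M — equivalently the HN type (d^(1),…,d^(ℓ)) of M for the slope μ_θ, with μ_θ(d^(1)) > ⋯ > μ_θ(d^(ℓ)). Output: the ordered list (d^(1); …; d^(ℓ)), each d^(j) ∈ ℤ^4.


Barcode: M ≅ I[1,1], I[2,2]^2, I[2,4], I[4,4]^3. HN layers by μ_θ (3 steps, strictly decreasing):
  μ^(1)=16; μ^(2)=7; μ^(3)=-20

((0, 0, 1, 1); (1, 0, 0, 3); (0, 3, 0, 0))


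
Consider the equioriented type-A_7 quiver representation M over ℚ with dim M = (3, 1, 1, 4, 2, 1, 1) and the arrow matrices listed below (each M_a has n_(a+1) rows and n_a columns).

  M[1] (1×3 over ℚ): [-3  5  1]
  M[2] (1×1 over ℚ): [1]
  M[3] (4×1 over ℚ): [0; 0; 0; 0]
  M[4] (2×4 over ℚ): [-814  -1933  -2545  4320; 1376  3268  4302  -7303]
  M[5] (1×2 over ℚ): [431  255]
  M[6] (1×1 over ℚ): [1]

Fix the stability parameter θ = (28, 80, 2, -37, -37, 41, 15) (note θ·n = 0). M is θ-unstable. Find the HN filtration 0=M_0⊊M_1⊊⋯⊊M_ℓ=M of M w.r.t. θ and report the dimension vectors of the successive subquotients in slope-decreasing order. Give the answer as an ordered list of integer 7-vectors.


Interval decomposition of M: I[1,1]^2, I[1,3], I[4,4]^2, I[4,5], I[4,7].
HN type (ℓ=3): μ^(1)=41; μ^(2)=28; μ^(3)=-37

((0, 1, 1, 0, 0, 0, 0); (3, 0, 0, 0, 0, 1, 1); (0, 0, 0, 4, 2, 0, 0))


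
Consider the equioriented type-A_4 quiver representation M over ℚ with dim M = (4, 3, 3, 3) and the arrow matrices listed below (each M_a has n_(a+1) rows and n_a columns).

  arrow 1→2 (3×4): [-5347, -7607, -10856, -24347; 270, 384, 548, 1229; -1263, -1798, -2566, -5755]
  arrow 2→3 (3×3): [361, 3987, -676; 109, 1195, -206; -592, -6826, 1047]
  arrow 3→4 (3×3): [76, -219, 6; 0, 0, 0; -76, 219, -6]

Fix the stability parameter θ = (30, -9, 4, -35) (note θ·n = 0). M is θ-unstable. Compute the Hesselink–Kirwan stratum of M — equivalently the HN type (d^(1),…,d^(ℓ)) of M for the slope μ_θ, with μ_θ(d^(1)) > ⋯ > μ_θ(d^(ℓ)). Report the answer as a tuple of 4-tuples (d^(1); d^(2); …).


Interval decomposition of M: I[1,1], I[1,3]^2, I[1,4], I[4,4]^2.
HN type (ℓ=4): μ^(1)=30; μ^(2)=25/3; μ^(3)=-5/2; μ^(4)=-35

((1, 0, 0, 0); (2, 2, 2, 0); (1, 1, 1, 1); (0, 0, 0, 2))


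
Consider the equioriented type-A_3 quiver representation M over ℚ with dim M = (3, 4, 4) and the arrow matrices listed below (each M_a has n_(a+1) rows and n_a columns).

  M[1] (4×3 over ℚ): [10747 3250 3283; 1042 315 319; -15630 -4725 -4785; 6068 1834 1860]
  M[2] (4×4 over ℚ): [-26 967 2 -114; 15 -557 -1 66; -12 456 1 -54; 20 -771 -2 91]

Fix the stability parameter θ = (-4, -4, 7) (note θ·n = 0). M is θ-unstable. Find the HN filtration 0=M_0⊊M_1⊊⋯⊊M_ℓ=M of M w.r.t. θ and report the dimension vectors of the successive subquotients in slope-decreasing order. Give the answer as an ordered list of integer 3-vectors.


Interval decomposition of M: I[1,3]^3, I[2,3].
HN type (ℓ=2): μ^(1)=7; μ^(2)=-4

((0, 0, 4); (3, 4, 0))


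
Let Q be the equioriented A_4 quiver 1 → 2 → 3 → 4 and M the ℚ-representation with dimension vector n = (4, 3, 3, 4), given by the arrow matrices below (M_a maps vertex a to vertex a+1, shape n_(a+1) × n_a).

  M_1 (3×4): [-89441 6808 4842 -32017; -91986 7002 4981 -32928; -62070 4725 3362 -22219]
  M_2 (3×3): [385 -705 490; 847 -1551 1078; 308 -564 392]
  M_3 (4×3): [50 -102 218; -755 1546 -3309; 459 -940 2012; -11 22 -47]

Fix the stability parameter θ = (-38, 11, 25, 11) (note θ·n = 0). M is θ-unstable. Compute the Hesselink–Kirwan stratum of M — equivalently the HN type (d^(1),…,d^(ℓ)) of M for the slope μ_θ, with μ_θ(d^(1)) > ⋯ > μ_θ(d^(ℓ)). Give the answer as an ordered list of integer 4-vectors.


Barcode: M ≅ I[1,1], I[1,2]^2, I[1,4], I[3,4]^2, I[4,4]. HN layers by μ_θ (3 steps, strictly decreasing):
  μ^(1)=18; μ^(2)=11; μ^(3)=-38

((0, 0, 3, 3); (0, 3, 0, 1); (4, 0, 0, 0))


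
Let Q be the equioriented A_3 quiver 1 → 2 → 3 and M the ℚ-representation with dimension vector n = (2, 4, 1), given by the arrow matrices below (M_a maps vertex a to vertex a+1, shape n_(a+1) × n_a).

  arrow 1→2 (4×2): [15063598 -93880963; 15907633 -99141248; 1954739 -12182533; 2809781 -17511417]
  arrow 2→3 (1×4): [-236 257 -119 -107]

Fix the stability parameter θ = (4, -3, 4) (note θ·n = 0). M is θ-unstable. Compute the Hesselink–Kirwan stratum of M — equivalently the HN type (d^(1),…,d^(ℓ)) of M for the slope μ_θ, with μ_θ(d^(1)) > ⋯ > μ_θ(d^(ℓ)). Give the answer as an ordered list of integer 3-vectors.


Interval decomposition of M: I[1,2], I[1,3], I[2,2]^2.
HN type (ℓ=3): μ^(1)=4; μ^(2)=1/2; μ^(3)=-3

((0, 0, 1); (2, 2, 0); (0, 2, 0))


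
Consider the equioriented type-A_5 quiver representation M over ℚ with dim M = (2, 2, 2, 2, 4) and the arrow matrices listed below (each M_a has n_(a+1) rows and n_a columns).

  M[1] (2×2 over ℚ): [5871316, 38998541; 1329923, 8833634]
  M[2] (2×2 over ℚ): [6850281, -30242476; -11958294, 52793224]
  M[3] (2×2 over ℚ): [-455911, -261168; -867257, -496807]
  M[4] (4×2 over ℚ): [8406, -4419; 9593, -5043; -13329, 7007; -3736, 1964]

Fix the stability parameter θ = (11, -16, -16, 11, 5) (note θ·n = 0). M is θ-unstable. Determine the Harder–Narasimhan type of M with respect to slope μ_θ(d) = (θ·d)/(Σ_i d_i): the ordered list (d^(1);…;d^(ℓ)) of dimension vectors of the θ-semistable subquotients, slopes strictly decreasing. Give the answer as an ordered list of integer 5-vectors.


Via rank(M_{q-1}∘⋯∘M_p): M ≅ I[1,2], I[1,5], I[3,5], I[5,5]^2.
μ_θ-semistable layers: μ^(1)=8; μ^(2)=5; μ^(3)=-5/2; μ^(4)=-7; μ^(5)=-16

((0, 0, 0, 2, 2); (0, 0, 0, 0, 2); (1, 1, 0, 0, 0); (1, 1, 1, 0, 0); (0, 0, 1, 0, 0))


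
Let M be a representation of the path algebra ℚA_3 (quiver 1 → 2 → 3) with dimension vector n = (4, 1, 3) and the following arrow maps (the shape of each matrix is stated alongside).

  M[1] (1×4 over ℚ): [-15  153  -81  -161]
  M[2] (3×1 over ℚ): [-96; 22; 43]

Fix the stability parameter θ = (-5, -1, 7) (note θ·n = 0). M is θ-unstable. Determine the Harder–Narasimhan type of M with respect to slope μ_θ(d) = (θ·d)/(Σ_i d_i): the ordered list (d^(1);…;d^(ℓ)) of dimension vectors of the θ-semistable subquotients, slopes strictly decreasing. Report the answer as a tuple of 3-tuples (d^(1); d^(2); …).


Interval decomposition of M: I[1,1]^3, I[1,3], I[3,3]^2.
HN type (ℓ=3): μ^(1)=7; μ^(2)=-1; μ^(3)=-5

((0, 0, 3); (0, 1, 0); (4, 0, 0))


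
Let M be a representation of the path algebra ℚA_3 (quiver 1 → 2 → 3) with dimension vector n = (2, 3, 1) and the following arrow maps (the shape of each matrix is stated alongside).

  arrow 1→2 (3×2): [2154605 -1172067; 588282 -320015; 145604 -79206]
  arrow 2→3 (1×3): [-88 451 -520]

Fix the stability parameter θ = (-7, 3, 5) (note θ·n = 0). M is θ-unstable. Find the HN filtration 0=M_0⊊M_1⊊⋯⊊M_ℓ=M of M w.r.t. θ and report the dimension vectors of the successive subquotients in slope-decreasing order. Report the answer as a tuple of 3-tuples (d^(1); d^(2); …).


Barcode: M ≅ I[1,2], I[1,3], I[2,2]. HN layers by μ_θ (3 steps, strictly decreasing):
  μ^(1)=5; μ^(2)=3; μ^(3)=-7

((0, 0, 1); (0, 3, 0); (2, 0, 0))


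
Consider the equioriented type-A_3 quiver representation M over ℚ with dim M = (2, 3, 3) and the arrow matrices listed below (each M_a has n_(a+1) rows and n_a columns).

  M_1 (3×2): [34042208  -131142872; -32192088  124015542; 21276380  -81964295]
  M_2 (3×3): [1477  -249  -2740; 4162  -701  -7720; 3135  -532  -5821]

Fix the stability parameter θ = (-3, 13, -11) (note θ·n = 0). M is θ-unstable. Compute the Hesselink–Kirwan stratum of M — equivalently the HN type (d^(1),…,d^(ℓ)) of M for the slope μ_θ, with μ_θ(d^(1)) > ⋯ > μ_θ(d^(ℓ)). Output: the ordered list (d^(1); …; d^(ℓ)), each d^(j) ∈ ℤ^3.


Interval decomposition of M: I[1,1], I[1,3], I[2,3]^2.
HN type (ℓ=2): μ^(1)=1; μ^(2)=-3

((0, 3, 3); (2, 0, 0))


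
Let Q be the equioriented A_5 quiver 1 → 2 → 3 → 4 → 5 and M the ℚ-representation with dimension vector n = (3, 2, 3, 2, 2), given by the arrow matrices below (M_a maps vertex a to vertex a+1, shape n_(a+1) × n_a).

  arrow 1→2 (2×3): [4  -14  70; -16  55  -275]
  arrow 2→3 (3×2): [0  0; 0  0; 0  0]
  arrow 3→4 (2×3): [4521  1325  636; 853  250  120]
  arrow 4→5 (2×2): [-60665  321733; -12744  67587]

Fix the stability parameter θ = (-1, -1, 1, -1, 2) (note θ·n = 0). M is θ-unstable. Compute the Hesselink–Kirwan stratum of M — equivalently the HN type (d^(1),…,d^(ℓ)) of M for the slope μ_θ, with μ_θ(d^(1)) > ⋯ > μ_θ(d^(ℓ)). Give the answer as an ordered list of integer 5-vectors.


Barcode: M ≅ I[1,1], I[1,2]^2, I[3,3], I[3,5]^2. HN layers by μ_θ (4 steps, strictly decreasing):
  μ^(1)=2; μ^(2)=1; μ^(3)=0; μ^(4)=-1

((0, 0, 0, 0, 2); (0, 0, 1, 0, 0); (0, 0, 2, 2, 0); (3, 2, 0, 0, 0))


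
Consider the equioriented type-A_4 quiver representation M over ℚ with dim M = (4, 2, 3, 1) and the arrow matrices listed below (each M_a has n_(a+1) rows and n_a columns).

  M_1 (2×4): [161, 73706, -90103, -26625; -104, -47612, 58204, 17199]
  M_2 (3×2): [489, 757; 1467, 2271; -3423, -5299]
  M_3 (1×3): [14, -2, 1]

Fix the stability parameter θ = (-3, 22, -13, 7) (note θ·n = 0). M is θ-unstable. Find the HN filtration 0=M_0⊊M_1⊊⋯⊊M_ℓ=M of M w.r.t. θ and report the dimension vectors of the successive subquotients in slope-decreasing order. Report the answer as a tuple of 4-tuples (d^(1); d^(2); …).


Barcode: M ≅ I[1,1]^2, I[1,2], I[1,4], I[3,3]^2. HN layers by μ_θ (5 steps, strictly decreasing):
  μ^(1)=22; μ^(2)=7; μ^(3)=9/2; μ^(4)=-3; μ^(5)=-13

((0, 1, 0, 0); (0, 0, 0, 1); (0, 1, 1, 0); (4, 0, 0, 0); (0, 0, 2, 0))


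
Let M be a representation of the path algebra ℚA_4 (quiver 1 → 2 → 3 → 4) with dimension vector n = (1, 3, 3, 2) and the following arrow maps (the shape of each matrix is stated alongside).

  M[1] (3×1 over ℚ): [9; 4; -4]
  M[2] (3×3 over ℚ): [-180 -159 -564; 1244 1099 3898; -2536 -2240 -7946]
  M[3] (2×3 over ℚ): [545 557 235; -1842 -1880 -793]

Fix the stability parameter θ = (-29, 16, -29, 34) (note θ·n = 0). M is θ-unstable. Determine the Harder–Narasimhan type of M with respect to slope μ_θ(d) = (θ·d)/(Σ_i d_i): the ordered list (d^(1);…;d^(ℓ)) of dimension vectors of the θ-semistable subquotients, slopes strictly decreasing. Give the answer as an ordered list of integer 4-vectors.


Barcode: M ≅ I[1,2], I[2,3], I[2,4], I[3,4]. HN layers by μ_θ (4 steps, strictly decreasing):
  μ^(1)=34; μ^(2)=16; μ^(3)=-13/2; μ^(4)=-29

((0, 0, 0, 2); (0, 1, 0, 0); (0, 2, 2, 0); (1, 0, 1, 0))


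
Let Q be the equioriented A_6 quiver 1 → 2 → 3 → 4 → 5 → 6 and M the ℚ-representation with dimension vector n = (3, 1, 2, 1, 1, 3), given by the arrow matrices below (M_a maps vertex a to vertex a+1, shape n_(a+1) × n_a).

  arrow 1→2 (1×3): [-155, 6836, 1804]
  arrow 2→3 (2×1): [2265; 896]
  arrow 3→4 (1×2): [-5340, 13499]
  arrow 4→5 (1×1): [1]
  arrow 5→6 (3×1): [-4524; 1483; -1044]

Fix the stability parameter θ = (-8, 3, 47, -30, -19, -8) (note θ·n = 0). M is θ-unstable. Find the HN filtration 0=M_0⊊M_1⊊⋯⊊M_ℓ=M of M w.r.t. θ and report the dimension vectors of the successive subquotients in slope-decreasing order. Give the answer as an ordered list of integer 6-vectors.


Barcode: M ≅ I[1,1]^2, I[1,6], I[3,3], I[6,6]^2. HN layers by μ_θ (3 steps, strictly decreasing):
  μ^(1)=47; μ^(2)=-7/5; μ^(3)=-8

((0, 0, 1, 0, 0, 0); (0, 1, 1, 1, 1, 1); (3, 0, 0, 0, 0, 2))


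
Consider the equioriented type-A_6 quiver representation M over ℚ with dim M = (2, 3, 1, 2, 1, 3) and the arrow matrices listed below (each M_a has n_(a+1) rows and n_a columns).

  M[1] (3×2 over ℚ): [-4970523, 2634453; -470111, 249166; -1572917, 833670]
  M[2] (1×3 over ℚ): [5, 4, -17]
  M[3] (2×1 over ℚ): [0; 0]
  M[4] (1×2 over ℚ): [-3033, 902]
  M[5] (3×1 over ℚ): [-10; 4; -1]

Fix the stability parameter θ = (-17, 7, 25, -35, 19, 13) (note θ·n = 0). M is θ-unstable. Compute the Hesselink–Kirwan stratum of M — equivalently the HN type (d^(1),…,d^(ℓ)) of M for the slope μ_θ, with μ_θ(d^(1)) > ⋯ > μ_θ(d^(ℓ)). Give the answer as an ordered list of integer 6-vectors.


Interval decomposition of M: I[1,2], I[1,3], I[2,2], I[4,4], I[4,6], I[6,6]^2.
HN type (ℓ=6): μ^(1)=25; μ^(2)=16; μ^(3)=13; μ^(4)=7; μ^(5)=-17; μ^(6)=-35

((0, 0, 1, 0, 0, 0); (0, 0, 0, 0, 1, 1); (0, 0, 0, 0, 0, 2); (0, 3, 0, 0, 0, 0); (2, 0, 0, 0, 0, 0); (0, 0, 0, 2, 0, 0))


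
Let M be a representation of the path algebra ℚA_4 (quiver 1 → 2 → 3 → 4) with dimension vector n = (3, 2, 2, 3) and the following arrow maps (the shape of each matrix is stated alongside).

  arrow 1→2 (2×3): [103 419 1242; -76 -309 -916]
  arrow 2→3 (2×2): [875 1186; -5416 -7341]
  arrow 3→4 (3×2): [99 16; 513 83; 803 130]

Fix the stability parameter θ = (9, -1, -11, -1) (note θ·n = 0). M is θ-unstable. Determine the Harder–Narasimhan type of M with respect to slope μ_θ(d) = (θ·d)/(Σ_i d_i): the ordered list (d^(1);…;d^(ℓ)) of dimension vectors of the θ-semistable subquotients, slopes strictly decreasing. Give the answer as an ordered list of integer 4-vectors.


Via rank(M_{q-1}∘⋯∘M_p): M ≅ I[1,1], I[1,4]^2, I[4,4].
μ_θ-semistable layers: μ^(1)=9; μ^(2)=-1

((1, 0, 0, 0); (2, 2, 2, 3))


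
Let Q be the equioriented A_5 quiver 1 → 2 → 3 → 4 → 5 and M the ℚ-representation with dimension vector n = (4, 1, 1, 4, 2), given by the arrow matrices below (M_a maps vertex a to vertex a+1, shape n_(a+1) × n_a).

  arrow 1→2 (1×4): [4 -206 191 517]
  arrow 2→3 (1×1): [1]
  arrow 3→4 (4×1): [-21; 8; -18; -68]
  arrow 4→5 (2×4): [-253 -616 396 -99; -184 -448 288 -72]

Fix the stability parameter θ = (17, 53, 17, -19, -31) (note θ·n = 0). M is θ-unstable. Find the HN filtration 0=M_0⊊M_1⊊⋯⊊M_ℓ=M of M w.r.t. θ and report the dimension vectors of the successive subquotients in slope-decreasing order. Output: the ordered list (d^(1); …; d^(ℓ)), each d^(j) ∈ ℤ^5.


Barcode: M ≅ I[1,1]^3, I[1,5], I[4,4]^3, I[5,5]. HN layers by μ_θ (4 steps, strictly decreasing):
  μ^(1)=17; μ^(2)=37/5; μ^(3)=-19; μ^(4)=-31

((3, 0, 0, 0, 0); (1, 1, 1, 1, 1); (0, 0, 0, 3, 0); (0, 0, 0, 0, 1))


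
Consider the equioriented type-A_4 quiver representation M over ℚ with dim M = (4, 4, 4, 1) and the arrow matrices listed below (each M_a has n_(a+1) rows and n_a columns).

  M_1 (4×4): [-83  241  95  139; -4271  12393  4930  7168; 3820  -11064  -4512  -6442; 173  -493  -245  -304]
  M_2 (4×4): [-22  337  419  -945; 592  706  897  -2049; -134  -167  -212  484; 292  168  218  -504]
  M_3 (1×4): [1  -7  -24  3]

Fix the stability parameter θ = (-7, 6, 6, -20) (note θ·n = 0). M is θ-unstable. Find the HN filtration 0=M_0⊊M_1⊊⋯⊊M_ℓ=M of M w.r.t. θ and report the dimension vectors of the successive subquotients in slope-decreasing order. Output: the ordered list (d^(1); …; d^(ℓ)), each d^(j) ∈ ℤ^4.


Interval decomposition of M: I[1,1], I[1,2], I[1,3], I[1,4], I[2,3], I[3,3].
HN type (ℓ=3): μ^(1)=6; μ^(2)=-8/3; μ^(3)=-7

((0, 3, 3, 0); (0, 1, 1, 1); (4, 0, 0, 0))


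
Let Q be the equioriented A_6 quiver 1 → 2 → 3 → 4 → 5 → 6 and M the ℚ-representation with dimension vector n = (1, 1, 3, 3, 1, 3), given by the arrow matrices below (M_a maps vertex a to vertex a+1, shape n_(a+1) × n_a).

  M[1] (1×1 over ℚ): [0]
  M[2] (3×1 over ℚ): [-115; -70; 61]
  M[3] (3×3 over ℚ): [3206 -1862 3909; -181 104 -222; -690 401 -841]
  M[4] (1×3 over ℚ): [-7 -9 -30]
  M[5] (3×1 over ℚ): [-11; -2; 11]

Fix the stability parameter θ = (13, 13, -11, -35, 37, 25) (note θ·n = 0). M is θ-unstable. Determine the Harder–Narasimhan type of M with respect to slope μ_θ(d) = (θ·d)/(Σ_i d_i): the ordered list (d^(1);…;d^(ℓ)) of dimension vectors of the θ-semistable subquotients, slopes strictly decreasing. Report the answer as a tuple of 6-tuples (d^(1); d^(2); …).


Via rank(M_{q-1}∘⋯∘M_p): M ≅ I[1,1], I[2,4], I[3,4], I[3,6], I[6,6]^2.
μ_θ-semistable layers: μ^(1)=31; μ^(2)=25; μ^(3)=13; μ^(4)=-11; μ^(5)=-23

((0, 0, 0, 0, 1, 1); (0, 0, 0, 0, 0, 2); (1, 0, 0, 0, 0, 0); (0, 1, 1, 1, 0, 0); (0, 0, 2, 2, 0, 0))


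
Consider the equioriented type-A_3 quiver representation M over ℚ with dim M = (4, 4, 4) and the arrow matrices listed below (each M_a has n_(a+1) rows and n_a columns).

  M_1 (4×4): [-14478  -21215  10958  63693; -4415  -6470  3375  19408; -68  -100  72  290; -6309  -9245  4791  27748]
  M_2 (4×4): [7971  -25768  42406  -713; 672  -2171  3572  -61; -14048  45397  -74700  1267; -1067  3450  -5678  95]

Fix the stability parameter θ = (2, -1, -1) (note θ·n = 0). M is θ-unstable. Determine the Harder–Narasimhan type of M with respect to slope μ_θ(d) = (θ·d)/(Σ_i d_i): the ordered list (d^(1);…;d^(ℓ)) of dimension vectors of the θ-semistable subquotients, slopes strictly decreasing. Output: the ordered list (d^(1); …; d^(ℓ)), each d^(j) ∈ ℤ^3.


Barcode: M ≅ I[1,1], I[1,2], I[1,3]^2, I[2,2], I[3,3]^2. HN layers by μ_θ (4 steps, strictly decreasing):
  μ^(1)=2; μ^(2)=1/2; μ^(3)=0; μ^(4)=-1

((1, 0, 0); (1, 1, 0); (2, 2, 2); (0, 1, 2))


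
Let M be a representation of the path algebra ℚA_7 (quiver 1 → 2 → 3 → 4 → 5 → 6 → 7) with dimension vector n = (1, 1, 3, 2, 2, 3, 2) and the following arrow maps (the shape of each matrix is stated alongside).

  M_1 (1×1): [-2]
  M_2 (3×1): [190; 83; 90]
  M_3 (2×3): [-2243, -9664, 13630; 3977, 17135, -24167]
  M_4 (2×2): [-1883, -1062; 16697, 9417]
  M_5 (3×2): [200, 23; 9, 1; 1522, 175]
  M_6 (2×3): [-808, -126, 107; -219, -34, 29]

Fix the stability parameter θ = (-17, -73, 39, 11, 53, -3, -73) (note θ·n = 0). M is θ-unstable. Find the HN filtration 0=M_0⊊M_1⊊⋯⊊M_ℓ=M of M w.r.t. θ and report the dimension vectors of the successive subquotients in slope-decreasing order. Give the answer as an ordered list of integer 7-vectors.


Interval decomposition of M: I[1,7], I[3,3], I[3,6], I[6,7].
HN type (ℓ=5): μ^(1)=39; μ^(2)=25; μ^(3)=27/5; μ^(4)=-38; μ^(5)=-45

((0, 0, 1, 0, 0, 0, 0); (0, 0, 1, 1, 1, 1, 0); (0, 0, 1, 1, 1, 1, 1); (0, 0, 0, 0, 0, 1, 1); (1, 1, 0, 0, 0, 0, 0))


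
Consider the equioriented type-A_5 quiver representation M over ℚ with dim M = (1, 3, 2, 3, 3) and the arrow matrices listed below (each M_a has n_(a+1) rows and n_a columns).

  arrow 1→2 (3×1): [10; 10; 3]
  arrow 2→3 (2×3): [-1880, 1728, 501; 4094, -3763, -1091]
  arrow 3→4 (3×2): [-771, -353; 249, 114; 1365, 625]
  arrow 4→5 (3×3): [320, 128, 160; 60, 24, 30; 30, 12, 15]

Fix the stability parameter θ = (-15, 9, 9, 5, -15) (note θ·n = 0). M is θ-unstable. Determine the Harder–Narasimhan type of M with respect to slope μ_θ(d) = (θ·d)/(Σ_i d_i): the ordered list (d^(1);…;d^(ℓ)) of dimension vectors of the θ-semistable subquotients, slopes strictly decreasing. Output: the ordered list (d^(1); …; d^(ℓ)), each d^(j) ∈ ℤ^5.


Barcode: M ≅ I[1,4], I[2,2], I[2,5], I[4,4], I[5,5]^2. HN layers by μ_θ (5 steps, strictly decreasing):
  μ^(1)=9; μ^(2)=23/3; μ^(3)=5; μ^(4)=2; μ^(5)=-15

((0, 1, 0, 0, 0); (0, 1, 1, 1, 0); (0, 0, 0, 1, 0); (0, 1, 1, 1, 1); (1, 0, 0, 0, 2))


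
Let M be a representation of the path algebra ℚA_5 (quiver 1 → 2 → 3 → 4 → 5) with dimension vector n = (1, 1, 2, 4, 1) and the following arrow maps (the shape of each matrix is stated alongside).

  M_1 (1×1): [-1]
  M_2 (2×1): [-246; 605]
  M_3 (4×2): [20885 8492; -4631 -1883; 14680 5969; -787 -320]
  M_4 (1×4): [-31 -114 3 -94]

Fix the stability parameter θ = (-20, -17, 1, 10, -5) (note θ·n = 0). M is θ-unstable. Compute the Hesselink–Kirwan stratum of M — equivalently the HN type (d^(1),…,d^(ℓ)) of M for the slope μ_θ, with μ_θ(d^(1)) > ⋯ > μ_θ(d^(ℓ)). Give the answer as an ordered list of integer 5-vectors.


Interval decomposition of M: I[1,5], I[3,4], I[4,4]^2.
HN type (ℓ=5): μ^(1)=10; μ^(2)=5/2; μ^(3)=1; μ^(4)=-17; μ^(5)=-20

((0, 0, 0, 3, 0); (0, 0, 0, 1, 1); (0, 0, 2, 0, 0); (0, 1, 0, 0, 0); (1, 0, 0, 0, 0))


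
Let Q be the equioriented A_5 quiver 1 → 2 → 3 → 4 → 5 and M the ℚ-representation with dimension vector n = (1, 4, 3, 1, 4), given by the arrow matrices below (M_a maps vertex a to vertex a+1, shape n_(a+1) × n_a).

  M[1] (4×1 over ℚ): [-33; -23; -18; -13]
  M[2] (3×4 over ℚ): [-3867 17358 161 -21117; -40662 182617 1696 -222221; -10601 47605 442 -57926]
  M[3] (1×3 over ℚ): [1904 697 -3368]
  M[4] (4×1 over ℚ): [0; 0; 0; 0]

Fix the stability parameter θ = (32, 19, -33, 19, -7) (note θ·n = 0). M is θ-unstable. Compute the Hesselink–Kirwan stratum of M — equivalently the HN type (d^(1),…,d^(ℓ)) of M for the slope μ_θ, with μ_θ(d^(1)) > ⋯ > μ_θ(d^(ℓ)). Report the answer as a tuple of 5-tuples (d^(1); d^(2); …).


Via rank(M_{q-1}∘⋯∘M_p): M ≅ I[1,2], I[2,3]^2, I[2,4], I[5,5]^4.
μ_θ-semistable layers: μ^(1)=51/2; μ^(2)=19; μ^(3)=-7

((1, 1, 0, 0, 0); (0, 0, 0, 1, 0); (0, 3, 3, 0, 4))


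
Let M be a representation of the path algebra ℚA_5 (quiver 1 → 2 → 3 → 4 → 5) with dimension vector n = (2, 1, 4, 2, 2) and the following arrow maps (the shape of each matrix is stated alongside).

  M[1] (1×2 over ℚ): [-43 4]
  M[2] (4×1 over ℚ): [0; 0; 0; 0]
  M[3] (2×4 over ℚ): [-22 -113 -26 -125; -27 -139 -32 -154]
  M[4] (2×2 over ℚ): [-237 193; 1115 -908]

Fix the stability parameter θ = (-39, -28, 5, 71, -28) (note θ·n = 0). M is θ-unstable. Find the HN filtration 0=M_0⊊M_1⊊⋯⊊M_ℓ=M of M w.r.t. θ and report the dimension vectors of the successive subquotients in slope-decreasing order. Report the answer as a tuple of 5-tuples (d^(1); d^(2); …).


Barcode: M ≅ I[1,1], I[1,2], I[3,3]^2, I[3,5]^2. HN layers by μ_θ (4 steps, strictly decreasing):
  μ^(1)=43/2; μ^(2)=5; μ^(3)=-28; μ^(4)=-39

((0, 0, 0, 2, 2); (0, 0, 4, 0, 0); (0, 1, 0, 0, 0); (2, 0, 0, 0, 0))


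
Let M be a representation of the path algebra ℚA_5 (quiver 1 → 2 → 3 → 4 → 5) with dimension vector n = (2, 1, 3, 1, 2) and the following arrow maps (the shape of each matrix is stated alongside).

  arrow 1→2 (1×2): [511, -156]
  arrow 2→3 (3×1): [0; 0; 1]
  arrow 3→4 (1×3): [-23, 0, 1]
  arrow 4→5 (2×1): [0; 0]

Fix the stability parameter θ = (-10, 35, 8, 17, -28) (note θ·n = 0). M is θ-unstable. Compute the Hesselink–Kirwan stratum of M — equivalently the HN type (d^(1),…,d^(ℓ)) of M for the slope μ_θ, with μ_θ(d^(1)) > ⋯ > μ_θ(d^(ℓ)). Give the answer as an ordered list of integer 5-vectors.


Interval decomposition of M: I[1,1], I[1,4], I[3,3]^2, I[5,5]^2.
HN type (ℓ=4): μ^(1)=20; μ^(2)=8; μ^(3)=-10; μ^(4)=-28

((0, 1, 1, 1, 0); (0, 0, 2, 0, 0); (2, 0, 0, 0, 0); (0, 0, 0, 0, 2))


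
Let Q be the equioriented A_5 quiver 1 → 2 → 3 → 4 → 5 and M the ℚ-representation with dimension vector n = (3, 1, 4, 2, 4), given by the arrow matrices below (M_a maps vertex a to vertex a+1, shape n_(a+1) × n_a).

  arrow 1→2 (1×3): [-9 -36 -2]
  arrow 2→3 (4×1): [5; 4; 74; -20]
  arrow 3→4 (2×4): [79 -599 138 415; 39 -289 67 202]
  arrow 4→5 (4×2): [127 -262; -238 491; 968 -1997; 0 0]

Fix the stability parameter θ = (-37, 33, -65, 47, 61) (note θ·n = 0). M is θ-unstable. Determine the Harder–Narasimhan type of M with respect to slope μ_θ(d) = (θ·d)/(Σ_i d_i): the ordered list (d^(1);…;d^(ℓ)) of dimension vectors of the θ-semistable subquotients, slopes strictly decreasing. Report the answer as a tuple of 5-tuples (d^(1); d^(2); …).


Barcode: M ≅ I[1,1]^2, I[1,5], I[3,3]^2, I[3,5], I[5,5]^2. HN layers by μ_θ (5 steps, strictly decreasing):
  μ^(1)=61; μ^(2)=47; μ^(3)=-16; μ^(4)=-37; μ^(5)=-65

((0, 0, 0, 0, 4); (0, 0, 0, 2, 0); (0, 1, 1, 0, 0); (3, 0, 0, 0, 0); (0, 0, 3, 0, 0))


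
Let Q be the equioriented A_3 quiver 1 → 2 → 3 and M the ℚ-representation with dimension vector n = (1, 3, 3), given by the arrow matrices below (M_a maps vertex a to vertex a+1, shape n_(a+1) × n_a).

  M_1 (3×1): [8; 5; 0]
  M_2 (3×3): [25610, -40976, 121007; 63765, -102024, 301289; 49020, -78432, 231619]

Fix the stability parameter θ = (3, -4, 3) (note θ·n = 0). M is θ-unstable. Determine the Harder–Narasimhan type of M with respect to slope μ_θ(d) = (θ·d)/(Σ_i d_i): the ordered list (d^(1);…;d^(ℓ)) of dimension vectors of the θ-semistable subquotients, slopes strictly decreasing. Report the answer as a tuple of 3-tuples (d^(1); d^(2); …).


Interval decomposition of M: I[1,2], I[2,3]^2, I[3,3].
HN type (ℓ=3): μ^(1)=3; μ^(2)=-1/2; μ^(3)=-4

((0, 0, 3); (1, 1, 0); (0, 2, 0))


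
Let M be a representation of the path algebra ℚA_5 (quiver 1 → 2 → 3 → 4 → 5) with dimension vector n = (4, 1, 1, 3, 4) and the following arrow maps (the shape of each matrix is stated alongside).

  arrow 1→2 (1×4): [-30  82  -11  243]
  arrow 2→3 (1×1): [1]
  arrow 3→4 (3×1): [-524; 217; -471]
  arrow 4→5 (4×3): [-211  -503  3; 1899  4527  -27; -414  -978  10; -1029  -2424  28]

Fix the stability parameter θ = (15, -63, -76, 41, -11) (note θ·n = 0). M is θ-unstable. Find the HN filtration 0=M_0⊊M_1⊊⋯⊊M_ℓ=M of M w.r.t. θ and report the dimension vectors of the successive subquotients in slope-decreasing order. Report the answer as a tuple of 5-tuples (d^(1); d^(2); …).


Interval decomposition of M: I[1,1]^3, I[1,4], I[4,5]^2, I[5,5]^2.
HN type (ℓ=4): μ^(1)=41; μ^(2)=15; μ^(3)=-11; μ^(4)=-124/3

((0, 0, 0, 1, 0); (3, 0, 0, 2, 2); (0, 0, 0, 0, 2); (1, 1, 1, 0, 0))


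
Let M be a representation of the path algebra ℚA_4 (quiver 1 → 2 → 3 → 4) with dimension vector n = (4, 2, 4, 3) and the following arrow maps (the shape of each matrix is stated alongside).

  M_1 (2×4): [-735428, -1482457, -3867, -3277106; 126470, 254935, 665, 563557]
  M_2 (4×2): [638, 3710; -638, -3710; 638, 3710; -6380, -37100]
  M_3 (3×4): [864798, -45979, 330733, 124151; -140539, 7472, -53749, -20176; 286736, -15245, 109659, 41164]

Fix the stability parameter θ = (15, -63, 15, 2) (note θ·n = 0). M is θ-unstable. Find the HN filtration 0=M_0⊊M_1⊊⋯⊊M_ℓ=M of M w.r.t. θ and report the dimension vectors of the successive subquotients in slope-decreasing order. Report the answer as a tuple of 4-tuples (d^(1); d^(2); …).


Interval decomposition of M: I[1,1]^2, I[1,2], I[1,3], I[3,4]^3.
HN type (ℓ=3): μ^(1)=15; μ^(2)=17/2; μ^(3)=-24

((2, 0, 1, 0); (0, 0, 3, 3); (2, 2, 0, 0))


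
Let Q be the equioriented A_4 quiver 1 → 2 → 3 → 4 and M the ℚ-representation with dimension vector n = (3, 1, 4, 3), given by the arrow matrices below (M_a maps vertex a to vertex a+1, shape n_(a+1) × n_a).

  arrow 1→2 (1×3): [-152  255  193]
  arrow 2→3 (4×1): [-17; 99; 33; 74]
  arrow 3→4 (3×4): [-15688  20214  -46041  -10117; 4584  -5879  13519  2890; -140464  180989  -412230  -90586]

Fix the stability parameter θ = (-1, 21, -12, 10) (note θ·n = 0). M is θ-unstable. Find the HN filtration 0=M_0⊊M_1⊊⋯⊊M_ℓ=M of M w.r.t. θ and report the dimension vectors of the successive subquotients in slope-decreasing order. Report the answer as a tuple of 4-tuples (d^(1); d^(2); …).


Barcode: M ≅ I[1,1]^2, I[1,4], I[3,3], I[3,4]^2. HN layers by μ_θ (4 steps, strictly decreasing):
  μ^(1)=10; μ^(2)=9/2; μ^(3)=-1; μ^(4)=-12

((0, 0, 0, 3); (0, 1, 1, 0); (3, 0, 0, 0); (0, 0, 3, 0))


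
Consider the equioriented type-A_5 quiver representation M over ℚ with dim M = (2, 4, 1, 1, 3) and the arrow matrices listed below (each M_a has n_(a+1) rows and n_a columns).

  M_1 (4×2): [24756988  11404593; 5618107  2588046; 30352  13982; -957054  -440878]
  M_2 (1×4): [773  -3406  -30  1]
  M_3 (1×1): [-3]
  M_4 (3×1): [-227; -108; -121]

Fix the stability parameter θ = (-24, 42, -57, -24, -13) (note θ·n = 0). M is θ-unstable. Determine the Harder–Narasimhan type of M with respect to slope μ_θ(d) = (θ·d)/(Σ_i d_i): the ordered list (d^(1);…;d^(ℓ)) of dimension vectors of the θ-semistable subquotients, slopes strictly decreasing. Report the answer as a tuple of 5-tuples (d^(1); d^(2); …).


Via rank(M_{q-1}∘⋯∘M_p): M ≅ I[1,2], I[1,5], I[2,2]^2, I[5,5]^2.
μ_θ-semistable layers: μ^(1)=42; μ^(2)=-13; μ^(3)=-24

((0, 3, 0, 0, 0); (0, 1, 1, 1, 3); (2, 0, 0, 0, 0))


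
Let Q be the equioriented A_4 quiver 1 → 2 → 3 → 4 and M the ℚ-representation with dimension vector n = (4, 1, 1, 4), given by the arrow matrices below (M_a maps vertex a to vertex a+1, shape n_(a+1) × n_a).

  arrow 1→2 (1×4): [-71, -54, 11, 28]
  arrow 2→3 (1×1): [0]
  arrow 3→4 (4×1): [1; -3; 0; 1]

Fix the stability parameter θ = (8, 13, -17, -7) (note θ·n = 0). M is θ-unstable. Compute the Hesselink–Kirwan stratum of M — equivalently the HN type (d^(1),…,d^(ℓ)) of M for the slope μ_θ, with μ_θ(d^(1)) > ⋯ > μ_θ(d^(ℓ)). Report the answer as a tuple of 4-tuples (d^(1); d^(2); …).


Via rank(M_{q-1}∘⋯∘M_p): M ≅ I[1,1]^3, I[1,2], I[3,4], I[4,4]^3.
μ_θ-semistable layers: μ^(1)=13; μ^(2)=8; μ^(3)=-7; μ^(4)=-17

((0, 1, 0, 0); (4, 0, 0, 0); (0, 0, 0, 4); (0, 0, 1, 0))
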